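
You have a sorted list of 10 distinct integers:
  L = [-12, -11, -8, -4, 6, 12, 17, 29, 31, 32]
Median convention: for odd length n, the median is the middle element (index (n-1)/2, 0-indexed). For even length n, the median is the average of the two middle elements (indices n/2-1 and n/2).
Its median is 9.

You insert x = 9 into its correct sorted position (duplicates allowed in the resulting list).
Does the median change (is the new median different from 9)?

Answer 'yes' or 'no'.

Old median = 9
Insert x = 9
New median = 9
Changed? no

Answer: no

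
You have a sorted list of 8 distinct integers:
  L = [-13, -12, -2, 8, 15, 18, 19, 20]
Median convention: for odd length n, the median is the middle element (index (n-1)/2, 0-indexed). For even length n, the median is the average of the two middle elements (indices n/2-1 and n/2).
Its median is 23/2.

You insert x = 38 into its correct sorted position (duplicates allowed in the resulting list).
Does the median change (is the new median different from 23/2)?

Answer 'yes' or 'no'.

Answer: yes

Derivation:
Old median = 23/2
Insert x = 38
New median = 15
Changed? yes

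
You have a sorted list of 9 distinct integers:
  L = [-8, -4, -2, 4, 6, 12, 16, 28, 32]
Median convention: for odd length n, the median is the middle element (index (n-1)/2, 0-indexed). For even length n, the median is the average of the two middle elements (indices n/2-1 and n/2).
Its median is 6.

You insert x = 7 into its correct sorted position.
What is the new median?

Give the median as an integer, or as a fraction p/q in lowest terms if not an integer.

Old list (sorted, length 9): [-8, -4, -2, 4, 6, 12, 16, 28, 32]
Old median = 6
Insert x = 7
Old length odd (9). Middle was index 4 = 6.
New length even (10). New median = avg of two middle elements.
x = 7: 5 elements are < x, 4 elements are > x.
New sorted list: [-8, -4, -2, 4, 6, 7, 12, 16, 28, 32]
New median = 13/2

Answer: 13/2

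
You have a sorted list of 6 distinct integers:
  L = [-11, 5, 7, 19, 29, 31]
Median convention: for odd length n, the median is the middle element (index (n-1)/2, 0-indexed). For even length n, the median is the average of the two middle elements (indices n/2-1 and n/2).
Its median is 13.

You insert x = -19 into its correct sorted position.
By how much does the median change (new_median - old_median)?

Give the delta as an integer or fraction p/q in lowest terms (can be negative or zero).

Answer: -6

Derivation:
Old median = 13
After inserting x = -19: new sorted = [-19, -11, 5, 7, 19, 29, 31]
New median = 7
Delta = 7 - 13 = -6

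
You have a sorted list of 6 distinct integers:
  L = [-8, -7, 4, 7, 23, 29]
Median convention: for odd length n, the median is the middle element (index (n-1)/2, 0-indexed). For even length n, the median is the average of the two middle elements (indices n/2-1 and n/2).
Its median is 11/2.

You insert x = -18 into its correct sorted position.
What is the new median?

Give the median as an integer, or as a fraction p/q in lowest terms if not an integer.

Answer: 4

Derivation:
Old list (sorted, length 6): [-8, -7, 4, 7, 23, 29]
Old median = 11/2
Insert x = -18
Old length even (6). Middle pair: indices 2,3 = 4,7.
New length odd (7). New median = single middle element.
x = -18: 0 elements are < x, 6 elements are > x.
New sorted list: [-18, -8, -7, 4, 7, 23, 29]
New median = 4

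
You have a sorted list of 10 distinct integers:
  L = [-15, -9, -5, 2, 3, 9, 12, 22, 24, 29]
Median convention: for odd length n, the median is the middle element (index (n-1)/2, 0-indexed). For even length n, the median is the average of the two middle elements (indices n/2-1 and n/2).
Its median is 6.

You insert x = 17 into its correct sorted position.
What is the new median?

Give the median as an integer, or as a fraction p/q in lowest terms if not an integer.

Old list (sorted, length 10): [-15, -9, -5, 2, 3, 9, 12, 22, 24, 29]
Old median = 6
Insert x = 17
Old length even (10). Middle pair: indices 4,5 = 3,9.
New length odd (11). New median = single middle element.
x = 17: 7 elements are < x, 3 elements are > x.
New sorted list: [-15, -9, -5, 2, 3, 9, 12, 17, 22, 24, 29]
New median = 9

Answer: 9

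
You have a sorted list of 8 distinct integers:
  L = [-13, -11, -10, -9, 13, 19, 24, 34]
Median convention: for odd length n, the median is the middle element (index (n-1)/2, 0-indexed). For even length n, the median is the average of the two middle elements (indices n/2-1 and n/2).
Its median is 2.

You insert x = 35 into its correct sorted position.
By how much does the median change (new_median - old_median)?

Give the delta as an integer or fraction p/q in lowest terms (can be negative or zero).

Answer: 11

Derivation:
Old median = 2
After inserting x = 35: new sorted = [-13, -11, -10, -9, 13, 19, 24, 34, 35]
New median = 13
Delta = 13 - 2 = 11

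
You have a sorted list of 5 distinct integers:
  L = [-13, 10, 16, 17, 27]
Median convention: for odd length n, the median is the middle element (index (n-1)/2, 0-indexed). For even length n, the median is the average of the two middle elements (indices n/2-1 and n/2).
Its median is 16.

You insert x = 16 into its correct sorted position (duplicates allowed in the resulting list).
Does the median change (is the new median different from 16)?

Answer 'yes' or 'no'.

Old median = 16
Insert x = 16
New median = 16
Changed? no

Answer: no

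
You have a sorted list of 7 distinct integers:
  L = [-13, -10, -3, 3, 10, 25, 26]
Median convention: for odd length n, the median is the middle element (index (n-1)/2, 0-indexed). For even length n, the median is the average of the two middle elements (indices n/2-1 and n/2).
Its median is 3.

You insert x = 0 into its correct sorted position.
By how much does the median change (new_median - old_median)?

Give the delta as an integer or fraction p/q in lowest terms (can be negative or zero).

Answer: -3/2

Derivation:
Old median = 3
After inserting x = 0: new sorted = [-13, -10, -3, 0, 3, 10, 25, 26]
New median = 3/2
Delta = 3/2 - 3 = -3/2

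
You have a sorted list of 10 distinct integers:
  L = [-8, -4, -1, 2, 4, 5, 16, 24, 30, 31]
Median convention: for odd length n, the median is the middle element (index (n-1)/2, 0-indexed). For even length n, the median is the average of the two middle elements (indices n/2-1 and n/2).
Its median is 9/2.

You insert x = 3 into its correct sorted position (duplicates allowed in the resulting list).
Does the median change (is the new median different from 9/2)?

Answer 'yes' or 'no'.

Answer: yes

Derivation:
Old median = 9/2
Insert x = 3
New median = 4
Changed? yes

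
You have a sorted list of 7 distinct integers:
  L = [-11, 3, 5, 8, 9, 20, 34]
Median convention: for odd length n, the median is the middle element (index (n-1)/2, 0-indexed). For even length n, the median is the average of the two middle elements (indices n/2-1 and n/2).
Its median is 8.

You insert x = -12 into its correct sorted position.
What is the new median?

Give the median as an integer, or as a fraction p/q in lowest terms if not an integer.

Answer: 13/2

Derivation:
Old list (sorted, length 7): [-11, 3, 5, 8, 9, 20, 34]
Old median = 8
Insert x = -12
Old length odd (7). Middle was index 3 = 8.
New length even (8). New median = avg of two middle elements.
x = -12: 0 elements are < x, 7 elements are > x.
New sorted list: [-12, -11, 3, 5, 8, 9, 20, 34]
New median = 13/2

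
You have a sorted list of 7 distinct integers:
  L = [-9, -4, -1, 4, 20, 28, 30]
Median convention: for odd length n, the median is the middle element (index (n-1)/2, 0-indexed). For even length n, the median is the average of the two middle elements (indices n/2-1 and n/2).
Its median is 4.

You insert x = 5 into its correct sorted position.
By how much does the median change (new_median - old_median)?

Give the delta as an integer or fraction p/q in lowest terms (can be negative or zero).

Old median = 4
After inserting x = 5: new sorted = [-9, -4, -1, 4, 5, 20, 28, 30]
New median = 9/2
Delta = 9/2 - 4 = 1/2

Answer: 1/2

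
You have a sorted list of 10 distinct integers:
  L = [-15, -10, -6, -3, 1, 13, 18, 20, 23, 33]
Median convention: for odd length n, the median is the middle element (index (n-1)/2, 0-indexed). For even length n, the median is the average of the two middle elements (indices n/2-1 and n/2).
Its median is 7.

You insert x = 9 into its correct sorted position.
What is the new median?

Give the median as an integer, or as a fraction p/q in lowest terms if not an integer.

Answer: 9

Derivation:
Old list (sorted, length 10): [-15, -10, -6, -3, 1, 13, 18, 20, 23, 33]
Old median = 7
Insert x = 9
Old length even (10). Middle pair: indices 4,5 = 1,13.
New length odd (11). New median = single middle element.
x = 9: 5 elements are < x, 5 elements are > x.
New sorted list: [-15, -10, -6, -3, 1, 9, 13, 18, 20, 23, 33]
New median = 9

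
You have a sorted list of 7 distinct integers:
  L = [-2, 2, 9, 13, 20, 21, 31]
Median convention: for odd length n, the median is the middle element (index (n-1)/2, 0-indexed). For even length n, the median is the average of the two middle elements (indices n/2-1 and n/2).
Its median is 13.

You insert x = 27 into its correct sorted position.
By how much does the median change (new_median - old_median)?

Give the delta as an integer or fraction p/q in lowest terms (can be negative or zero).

Old median = 13
After inserting x = 27: new sorted = [-2, 2, 9, 13, 20, 21, 27, 31]
New median = 33/2
Delta = 33/2 - 13 = 7/2

Answer: 7/2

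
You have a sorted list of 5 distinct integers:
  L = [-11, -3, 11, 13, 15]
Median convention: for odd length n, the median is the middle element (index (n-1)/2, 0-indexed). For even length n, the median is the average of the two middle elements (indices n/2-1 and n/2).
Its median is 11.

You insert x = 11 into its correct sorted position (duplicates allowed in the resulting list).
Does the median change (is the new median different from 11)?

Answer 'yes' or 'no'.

Answer: no

Derivation:
Old median = 11
Insert x = 11
New median = 11
Changed? no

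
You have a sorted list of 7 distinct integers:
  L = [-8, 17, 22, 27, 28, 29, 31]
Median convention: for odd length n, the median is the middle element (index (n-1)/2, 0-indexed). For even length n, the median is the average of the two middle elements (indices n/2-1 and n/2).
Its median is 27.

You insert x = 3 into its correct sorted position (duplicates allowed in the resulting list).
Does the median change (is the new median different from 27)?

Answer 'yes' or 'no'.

Answer: yes

Derivation:
Old median = 27
Insert x = 3
New median = 49/2
Changed? yes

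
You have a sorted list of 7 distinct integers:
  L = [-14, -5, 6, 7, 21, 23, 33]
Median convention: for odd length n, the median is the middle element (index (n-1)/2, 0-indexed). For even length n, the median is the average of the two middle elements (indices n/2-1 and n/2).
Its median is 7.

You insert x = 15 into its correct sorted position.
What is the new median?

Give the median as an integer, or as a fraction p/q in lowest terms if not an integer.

Answer: 11

Derivation:
Old list (sorted, length 7): [-14, -5, 6, 7, 21, 23, 33]
Old median = 7
Insert x = 15
Old length odd (7). Middle was index 3 = 7.
New length even (8). New median = avg of two middle elements.
x = 15: 4 elements are < x, 3 elements are > x.
New sorted list: [-14, -5, 6, 7, 15, 21, 23, 33]
New median = 11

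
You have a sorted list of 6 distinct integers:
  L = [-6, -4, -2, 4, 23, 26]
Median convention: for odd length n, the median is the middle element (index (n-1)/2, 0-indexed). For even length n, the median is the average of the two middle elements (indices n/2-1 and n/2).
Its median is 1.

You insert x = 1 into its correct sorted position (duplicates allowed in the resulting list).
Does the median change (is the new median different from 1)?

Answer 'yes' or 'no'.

Old median = 1
Insert x = 1
New median = 1
Changed? no

Answer: no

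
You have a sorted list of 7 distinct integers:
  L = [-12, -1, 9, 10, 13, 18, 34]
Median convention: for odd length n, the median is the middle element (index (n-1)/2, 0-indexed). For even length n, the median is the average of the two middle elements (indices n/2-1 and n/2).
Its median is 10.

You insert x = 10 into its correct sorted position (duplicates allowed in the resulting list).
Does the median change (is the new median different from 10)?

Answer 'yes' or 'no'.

Answer: no

Derivation:
Old median = 10
Insert x = 10
New median = 10
Changed? no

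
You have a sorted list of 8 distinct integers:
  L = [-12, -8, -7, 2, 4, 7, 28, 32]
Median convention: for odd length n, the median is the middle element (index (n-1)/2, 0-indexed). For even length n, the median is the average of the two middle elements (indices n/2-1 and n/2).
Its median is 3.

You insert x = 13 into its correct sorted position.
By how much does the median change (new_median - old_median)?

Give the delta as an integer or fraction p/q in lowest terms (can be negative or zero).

Answer: 1

Derivation:
Old median = 3
After inserting x = 13: new sorted = [-12, -8, -7, 2, 4, 7, 13, 28, 32]
New median = 4
Delta = 4 - 3 = 1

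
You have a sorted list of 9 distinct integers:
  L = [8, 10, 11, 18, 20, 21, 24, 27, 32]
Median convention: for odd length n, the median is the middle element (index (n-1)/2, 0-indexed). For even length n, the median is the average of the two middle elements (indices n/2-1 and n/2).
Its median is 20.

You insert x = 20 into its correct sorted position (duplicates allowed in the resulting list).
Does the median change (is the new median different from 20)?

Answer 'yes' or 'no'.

Old median = 20
Insert x = 20
New median = 20
Changed? no

Answer: no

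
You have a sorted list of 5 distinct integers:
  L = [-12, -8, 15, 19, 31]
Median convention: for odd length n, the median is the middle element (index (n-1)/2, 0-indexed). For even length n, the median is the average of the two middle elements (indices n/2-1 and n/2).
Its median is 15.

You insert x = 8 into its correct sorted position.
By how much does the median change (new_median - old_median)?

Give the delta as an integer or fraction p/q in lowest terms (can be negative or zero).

Answer: -7/2

Derivation:
Old median = 15
After inserting x = 8: new sorted = [-12, -8, 8, 15, 19, 31]
New median = 23/2
Delta = 23/2 - 15 = -7/2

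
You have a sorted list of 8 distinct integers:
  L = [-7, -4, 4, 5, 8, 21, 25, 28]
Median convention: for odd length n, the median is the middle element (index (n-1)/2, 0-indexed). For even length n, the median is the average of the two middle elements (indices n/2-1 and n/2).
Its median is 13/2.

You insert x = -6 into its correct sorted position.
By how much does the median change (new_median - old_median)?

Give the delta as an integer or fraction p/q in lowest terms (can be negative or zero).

Old median = 13/2
After inserting x = -6: new sorted = [-7, -6, -4, 4, 5, 8, 21, 25, 28]
New median = 5
Delta = 5 - 13/2 = -3/2

Answer: -3/2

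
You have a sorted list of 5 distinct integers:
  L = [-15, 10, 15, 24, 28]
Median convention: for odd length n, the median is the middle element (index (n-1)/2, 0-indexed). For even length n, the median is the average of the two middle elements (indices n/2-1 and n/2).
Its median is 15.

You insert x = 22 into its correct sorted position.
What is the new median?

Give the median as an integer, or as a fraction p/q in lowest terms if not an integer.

Old list (sorted, length 5): [-15, 10, 15, 24, 28]
Old median = 15
Insert x = 22
Old length odd (5). Middle was index 2 = 15.
New length even (6). New median = avg of two middle elements.
x = 22: 3 elements are < x, 2 elements are > x.
New sorted list: [-15, 10, 15, 22, 24, 28]
New median = 37/2

Answer: 37/2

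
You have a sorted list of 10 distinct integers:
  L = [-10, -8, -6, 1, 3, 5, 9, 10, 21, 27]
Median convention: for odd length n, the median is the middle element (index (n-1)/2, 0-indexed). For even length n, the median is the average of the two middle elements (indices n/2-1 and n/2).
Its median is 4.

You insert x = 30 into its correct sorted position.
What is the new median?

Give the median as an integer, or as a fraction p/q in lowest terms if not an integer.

Answer: 5

Derivation:
Old list (sorted, length 10): [-10, -8, -6, 1, 3, 5, 9, 10, 21, 27]
Old median = 4
Insert x = 30
Old length even (10). Middle pair: indices 4,5 = 3,5.
New length odd (11). New median = single middle element.
x = 30: 10 elements are < x, 0 elements are > x.
New sorted list: [-10, -8, -6, 1, 3, 5, 9, 10, 21, 27, 30]
New median = 5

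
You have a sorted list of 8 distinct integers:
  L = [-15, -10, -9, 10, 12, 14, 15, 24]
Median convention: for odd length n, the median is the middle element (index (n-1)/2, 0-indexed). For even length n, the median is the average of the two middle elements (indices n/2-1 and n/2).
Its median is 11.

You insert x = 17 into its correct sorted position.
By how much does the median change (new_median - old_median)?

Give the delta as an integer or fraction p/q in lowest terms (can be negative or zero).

Old median = 11
After inserting x = 17: new sorted = [-15, -10, -9, 10, 12, 14, 15, 17, 24]
New median = 12
Delta = 12 - 11 = 1

Answer: 1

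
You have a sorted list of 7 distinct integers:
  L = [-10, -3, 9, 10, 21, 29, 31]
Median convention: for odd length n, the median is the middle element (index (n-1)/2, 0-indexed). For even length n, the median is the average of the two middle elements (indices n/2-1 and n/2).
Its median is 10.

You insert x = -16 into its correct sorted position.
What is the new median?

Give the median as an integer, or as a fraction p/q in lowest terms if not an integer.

Old list (sorted, length 7): [-10, -3, 9, 10, 21, 29, 31]
Old median = 10
Insert x = -16
Old length odd (7). Middle was index 3 = 10.
New length even (8). New median = avg of two middle elements.
x = -16: 0 elements are < x, 7 elements are > x.
New sorted list: [-16, -10, -3, 9, 10, 21, 29, 31]
New median = 19/2

Answer: 19/2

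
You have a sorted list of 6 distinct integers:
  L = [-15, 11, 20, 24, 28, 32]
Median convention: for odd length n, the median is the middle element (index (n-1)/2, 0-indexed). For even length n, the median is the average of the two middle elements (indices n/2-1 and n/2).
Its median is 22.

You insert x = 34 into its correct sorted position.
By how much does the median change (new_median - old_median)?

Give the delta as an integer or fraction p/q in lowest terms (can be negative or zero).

Old median = 22
After inserting x = 34: new sorted = [-15, 11, 20, 24, 28, 32, 34]
New median = 24
Delta = 24 - 22 = 2

Answer: 2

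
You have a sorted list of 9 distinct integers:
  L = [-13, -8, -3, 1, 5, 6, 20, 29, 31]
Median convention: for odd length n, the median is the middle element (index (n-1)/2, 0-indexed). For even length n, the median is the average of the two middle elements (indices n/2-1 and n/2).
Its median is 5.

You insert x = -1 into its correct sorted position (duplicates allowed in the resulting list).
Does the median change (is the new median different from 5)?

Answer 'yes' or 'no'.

Old median = 5
Insert x = -1
New median = 3
Changed? yes

Answer: yes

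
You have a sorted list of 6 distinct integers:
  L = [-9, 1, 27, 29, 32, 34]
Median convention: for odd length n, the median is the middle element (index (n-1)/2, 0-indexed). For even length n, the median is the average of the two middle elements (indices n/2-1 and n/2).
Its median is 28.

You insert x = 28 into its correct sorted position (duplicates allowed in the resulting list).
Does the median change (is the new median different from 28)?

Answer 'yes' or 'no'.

Answer: no

Derivation:
Old median = 28
Insert x = 28
New median = 28
Changed? no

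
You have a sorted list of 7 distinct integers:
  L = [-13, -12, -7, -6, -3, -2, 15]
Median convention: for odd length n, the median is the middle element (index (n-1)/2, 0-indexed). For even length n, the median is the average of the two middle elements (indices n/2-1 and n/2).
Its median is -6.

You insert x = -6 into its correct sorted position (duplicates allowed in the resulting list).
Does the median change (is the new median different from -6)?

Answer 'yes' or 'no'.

Old median = -6
Insert x = -6
New median = -6
Changed? no

Answer: no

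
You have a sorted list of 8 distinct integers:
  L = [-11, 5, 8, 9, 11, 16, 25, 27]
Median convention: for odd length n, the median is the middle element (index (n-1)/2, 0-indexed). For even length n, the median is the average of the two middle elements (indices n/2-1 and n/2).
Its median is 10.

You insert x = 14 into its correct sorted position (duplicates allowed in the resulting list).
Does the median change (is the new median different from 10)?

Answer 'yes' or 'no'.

Old median = 10
Insert x = 14
New median = 11
Changed? yes

Answer: yes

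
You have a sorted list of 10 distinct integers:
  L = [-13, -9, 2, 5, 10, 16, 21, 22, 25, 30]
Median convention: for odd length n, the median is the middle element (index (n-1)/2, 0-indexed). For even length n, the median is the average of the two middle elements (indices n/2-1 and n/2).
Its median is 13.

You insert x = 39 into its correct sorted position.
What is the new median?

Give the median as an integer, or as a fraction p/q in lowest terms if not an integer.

Old list (sorted, length 10): [-13, -9, 2, 5, 10, 16, 21, 22, 25, 30]
Old median = 13
Insert x = 39
Old length even (10). Middle pair: indices 4,5 = 10,16.
New length odd (11). New median = single middle element.
x = 39: 10 elements are < x, 0 elements are > x.
New sorted list: [-13, -9, 2, 5, 10, 16, 21, 22, 25, 30, 39]
New median = 16

Answer: 16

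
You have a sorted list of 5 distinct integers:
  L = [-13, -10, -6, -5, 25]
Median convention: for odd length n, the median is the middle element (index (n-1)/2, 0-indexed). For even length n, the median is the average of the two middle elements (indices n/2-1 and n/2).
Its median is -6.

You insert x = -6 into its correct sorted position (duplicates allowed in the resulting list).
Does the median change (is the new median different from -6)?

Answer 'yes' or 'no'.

Answer: no

Derivation:
Old median = -6
Insert x = -6
New median = -6
Changed? no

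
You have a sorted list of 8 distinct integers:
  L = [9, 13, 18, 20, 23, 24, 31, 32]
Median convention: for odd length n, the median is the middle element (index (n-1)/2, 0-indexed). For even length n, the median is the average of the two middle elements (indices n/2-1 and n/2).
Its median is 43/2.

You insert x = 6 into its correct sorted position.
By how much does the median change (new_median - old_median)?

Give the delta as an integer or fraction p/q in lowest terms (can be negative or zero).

Answer: -3/2

Derivation:
Old median = 43/2
After inserting x = 6: new sorted = [6, 9, 13, 18, 20, 23, 24, 31, 32]
New median = 20
Delta = 20 - 43/2 = -3/2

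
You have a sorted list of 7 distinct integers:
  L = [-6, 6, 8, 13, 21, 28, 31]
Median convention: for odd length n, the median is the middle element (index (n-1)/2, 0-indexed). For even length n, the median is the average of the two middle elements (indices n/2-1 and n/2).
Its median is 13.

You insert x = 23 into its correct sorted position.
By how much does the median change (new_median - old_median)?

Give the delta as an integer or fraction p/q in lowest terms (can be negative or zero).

Old median = 13
After inserting x = 23: new sorted = [-6, 6, 8, 13, 21, 23, 28, 31]
New median = 17
Delta = 17 - 13 = 4

Answer: 4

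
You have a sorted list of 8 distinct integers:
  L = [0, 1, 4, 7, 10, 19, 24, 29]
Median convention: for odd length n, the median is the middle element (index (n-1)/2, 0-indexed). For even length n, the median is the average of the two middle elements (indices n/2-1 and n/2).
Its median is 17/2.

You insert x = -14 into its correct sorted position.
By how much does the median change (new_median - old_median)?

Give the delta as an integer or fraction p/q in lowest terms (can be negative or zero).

Answer: -3/2

Derivation:
Old median = 17/2
After inserting x = -14: new sorted = [-14, 0, 1, 4, 7, 10, 19, 24, 29]
New median = 7
Delta = 7 - 17/2 = -3/2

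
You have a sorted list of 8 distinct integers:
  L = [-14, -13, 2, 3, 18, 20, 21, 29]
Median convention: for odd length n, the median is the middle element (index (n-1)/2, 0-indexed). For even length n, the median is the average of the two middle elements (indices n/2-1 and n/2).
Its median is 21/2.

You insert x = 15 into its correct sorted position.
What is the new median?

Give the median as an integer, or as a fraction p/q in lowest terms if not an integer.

Old list (sorted, length 8): [-14, -13, 2, 3, 18, 20, 21, 29]
Old median = 21/2
Insert x = 15
Old length even (8). Middle pair: indices 3,4 = 3,18.
New length odd (9). New median = single middle element.
x = 15: 4 elements are < x, 4 elements are > x.
New sorted list: [-14, -13, 2, 3, 15, 18, 20, 21, 29]
New median = 15

Answer: 15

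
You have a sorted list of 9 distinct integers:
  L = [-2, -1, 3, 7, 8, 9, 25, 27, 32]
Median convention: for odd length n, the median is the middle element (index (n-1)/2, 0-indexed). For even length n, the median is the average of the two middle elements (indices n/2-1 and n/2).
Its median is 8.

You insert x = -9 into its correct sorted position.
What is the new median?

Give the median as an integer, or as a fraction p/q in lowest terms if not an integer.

Old list (sorted, length 9): [-2, -1, 3, 7, 8, 9, 25, 27, 32]
Old median = 8
Insert x = -9
Old length odd (9). Middle was index 4 = 8.
New length even (10). New median = avg of two middle elements.
x = -9: 0 elements are < x, 9 elements are > x.
New sorted list: [-9, -2, -1, 3, 7, 8, 9, 25, 27, 32]
New median = 15/2

Answer: 15/2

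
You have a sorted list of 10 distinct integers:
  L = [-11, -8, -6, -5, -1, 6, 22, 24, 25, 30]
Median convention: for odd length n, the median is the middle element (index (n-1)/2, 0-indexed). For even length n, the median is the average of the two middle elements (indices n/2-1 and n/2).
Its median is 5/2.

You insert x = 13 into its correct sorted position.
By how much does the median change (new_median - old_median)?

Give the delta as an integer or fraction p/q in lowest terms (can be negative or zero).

Old median = 5/2
After inserting x = 13: new sorted = [-11, -8, -6, -5, -1, 6, 13, 22, 24, 25, 30]
New median = 6
Delta = 6 - 5/2 = 7/2

Answer: 7/2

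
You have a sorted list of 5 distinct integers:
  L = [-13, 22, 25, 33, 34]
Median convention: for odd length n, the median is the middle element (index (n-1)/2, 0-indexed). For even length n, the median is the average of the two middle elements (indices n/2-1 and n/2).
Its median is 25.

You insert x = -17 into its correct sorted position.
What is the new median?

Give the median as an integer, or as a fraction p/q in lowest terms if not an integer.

Old list (sorted, length 5): [-13, 22, 25, 33, 34]
Old median = 25
Insert x = -17
Old length odd (5). Middle was index 2 = 25.
New length even (6). New median = avg of two middle elements.
x = -17: 0 elements are < x, 5 elements are > x.
New sorted list: [-17, -13, 22, 25, 33, 34]
New median = 47/2

Answer: 47/2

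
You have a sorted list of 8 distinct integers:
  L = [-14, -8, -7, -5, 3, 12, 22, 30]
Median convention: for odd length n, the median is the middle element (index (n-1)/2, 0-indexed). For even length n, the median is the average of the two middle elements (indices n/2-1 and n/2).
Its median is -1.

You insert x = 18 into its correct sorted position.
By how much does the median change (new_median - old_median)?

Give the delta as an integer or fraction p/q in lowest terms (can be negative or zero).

Answer: 4

Derivation:
Old median = -1
After inserting x = 18: new sorted = [-14, -8, -7, -5, 3, 12, 18, 22, 30]
New median = 3
Delta = 3 - -1 = 4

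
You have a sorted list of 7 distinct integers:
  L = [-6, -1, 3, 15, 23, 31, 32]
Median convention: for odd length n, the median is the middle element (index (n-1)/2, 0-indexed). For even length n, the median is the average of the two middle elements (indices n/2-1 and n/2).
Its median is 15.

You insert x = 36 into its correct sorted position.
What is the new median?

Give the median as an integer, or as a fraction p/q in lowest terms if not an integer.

Old list (sorted, length 7): [-6, -1, 3, 15, 23, 31, 32]
Old median = 15
Insert x = 36
Old length odd (7). Middle was index 3 = 15.
New length even (8). New median = avg of two middle elements.
x = 36: 7 elements are < x, 0 elements are > x.
New sorted list: [-6, -1, 3, 15, 23, 31, 32, 36]
New median = 19

Answer: 19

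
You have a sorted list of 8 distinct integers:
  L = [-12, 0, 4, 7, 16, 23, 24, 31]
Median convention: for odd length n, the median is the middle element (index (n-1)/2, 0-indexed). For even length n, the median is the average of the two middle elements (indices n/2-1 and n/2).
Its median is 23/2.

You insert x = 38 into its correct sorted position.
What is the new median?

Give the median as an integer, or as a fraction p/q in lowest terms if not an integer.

Old list (sorted, length 8): [-12, 0, 4, 7, 16, 23, 24, 31]
Old median = 23/2
Insert x = 38
Old length even (8). Middle pair: indices 3,4 = 7,16.
New length odd (9). New median = single middle element.
x = 38: 8 elements are < x, 0 elements are > x.
New sorted list: [-12, 0, 4, 7, 16, 23, 24, 31, 38]
New median = 16

Answer: 16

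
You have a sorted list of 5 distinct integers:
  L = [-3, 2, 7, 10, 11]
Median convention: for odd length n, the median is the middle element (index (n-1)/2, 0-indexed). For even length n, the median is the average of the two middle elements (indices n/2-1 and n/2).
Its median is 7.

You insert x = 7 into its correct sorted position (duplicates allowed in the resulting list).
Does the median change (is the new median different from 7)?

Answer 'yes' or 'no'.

Answer: no

Derivation:
Old median = 7
Insert x = 7
New median = 7
Changed? no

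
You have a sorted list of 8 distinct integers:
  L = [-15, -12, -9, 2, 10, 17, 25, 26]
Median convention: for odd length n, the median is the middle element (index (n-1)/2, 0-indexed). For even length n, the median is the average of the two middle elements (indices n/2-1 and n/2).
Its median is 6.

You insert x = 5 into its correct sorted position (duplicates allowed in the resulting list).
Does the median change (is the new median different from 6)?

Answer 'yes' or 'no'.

Answer: yes

Derivation:
Old median = 6
Insert x = 5
New median = 5
Changed? yes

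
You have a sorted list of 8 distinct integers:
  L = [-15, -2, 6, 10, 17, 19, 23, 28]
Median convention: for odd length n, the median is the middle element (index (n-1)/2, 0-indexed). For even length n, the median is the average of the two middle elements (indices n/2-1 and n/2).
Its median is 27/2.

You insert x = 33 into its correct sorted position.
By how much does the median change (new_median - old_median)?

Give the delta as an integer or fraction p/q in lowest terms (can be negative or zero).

Answer: 7/2

Derivation:
Old median = 27/2
After inserting x = 33: new sorted = [-15, -2, 6, 10, 17, 19, 23, 28, 33]
New median = 17
Delta = 17 - 27/2 = 7/2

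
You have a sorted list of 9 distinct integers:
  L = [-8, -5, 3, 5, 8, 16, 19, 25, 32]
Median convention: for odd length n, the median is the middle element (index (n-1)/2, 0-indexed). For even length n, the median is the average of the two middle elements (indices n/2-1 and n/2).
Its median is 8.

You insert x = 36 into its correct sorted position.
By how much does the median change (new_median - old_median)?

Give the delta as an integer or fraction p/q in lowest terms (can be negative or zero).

Old median = 8
After inserting x = 36: new sorted = [-8, -5, 3, 5, 8, 16, 19, 25, 32, 36]
New median = 12
Delta = 12 - 8 = 4

Answer: 4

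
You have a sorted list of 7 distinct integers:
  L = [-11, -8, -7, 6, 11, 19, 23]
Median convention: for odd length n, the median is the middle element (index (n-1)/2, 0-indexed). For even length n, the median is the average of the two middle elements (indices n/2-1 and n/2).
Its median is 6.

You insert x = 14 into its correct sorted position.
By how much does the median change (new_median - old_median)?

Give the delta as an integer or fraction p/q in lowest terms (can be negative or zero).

Old median = 6
After inserting x = 14: new sorted = [-11, -8, -7, 6, 11, 14, 19, 23]
New median = 17/2
Delta = 17/2 - 6 = 5/2

Answer: 5/2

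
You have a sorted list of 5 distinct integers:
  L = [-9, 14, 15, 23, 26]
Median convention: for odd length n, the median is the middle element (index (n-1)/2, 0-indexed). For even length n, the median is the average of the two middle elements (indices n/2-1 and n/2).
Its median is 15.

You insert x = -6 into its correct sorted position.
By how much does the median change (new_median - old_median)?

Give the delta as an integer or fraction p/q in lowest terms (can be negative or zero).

Old median = 15
After inserting x = -6: new sorted = [-9, -6, 14, 15, 23, 26]
New median = 29/2
Delta = 29/2 - 15 = -1/2

Answer: -1/2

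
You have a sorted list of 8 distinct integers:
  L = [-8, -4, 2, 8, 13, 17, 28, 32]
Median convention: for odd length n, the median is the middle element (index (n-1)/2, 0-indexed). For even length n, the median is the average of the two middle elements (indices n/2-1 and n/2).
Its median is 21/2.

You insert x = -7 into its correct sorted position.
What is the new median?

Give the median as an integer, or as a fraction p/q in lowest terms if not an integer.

Answer: 8

Derivation:
Old list (sorted, length 8): [-8, -4, 2, 8, 13, 17, 28, 32]
Old median = 21/2
Insert x = -7
Old length even (8). Middle pair: indices 3,4 = 8,13.
New length odd (9). New median = single middle element.
x = -7: 1 elements are < x, 7 elements are > x.
New sorted list: [-8, -7, -4, 2, 8, 13, 17, 28, 32]
New median = 8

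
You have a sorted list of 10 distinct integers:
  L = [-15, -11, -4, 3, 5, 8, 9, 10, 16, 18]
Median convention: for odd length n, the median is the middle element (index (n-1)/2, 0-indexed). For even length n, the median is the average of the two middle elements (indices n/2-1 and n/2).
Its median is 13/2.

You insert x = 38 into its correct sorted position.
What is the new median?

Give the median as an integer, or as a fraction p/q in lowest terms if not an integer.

Answer: 8

Derivation:
Old list (sorted, length 10): [-15, -11, -4, 3, 5, 8, 9, 10, 16, 18]
Old median = 13/2
Insert x = 38
Old length even (10). Middle pair: indices 4,5 = 5,8.
New length odd (11). New median = single middle element.
x = 38: 10 elements are < x, 0 elements are > x.
New sorted list: [-15, -11, -4, 3, 5, 8, 9, 10, 16, 18, 38]
New median = 8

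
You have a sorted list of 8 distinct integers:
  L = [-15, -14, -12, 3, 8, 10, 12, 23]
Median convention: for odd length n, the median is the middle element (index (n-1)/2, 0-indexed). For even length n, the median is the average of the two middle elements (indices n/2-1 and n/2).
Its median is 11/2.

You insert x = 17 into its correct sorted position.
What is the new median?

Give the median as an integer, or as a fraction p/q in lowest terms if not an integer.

Old list (sorted, length 8): [-15, -14, -12, 3, 8, 10, 12, 23]
Old median = 11/2
Insert x = 17
Old length even (8). Middle pair: indices 3,4 = 3,8.
New length odd (9). New median = single middle element.
x = 17: 7 elements are < x, 1 elements are > x.
New sorted list: [-15, -14, -12, 3, 8, 10, 12, 17, 23]
New median = 8

Answer: 8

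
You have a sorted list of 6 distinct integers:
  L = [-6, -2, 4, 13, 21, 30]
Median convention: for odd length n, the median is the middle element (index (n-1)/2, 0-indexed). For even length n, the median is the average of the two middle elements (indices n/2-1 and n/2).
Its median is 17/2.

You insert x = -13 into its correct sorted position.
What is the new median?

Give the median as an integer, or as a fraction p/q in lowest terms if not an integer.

Answer: 4

Derivation:
Old list (sorted, length 6): [-6, -2, 4, 13, 21, 30]
Old median = 17/2
Insert x = -13
Old length even (6). Middle pair: indices 2,3 = 4,13.
New length odd (7). New median = single middle element.
x = -13: 0 elements are < x, 6 elements are > x.
New sorted list: [-13, -6, -2, 4, 13, 21, 30]
New median = 4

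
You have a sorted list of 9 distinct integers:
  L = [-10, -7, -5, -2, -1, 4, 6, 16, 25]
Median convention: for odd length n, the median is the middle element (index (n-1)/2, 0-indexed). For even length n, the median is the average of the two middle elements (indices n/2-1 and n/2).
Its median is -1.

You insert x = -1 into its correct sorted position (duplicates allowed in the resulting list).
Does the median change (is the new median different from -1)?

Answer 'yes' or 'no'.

Answer: no

Derivation:
Old median = -1
Insert x = -1
New median = -1
Changed? no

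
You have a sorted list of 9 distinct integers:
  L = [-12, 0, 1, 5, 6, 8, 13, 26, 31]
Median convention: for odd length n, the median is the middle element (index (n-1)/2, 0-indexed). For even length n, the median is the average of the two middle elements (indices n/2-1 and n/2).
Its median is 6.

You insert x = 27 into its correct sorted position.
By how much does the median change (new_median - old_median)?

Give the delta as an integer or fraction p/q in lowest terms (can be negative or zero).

Old median = 6
After inserting x = 27: new sorted = [-12, 0, 1, 5, 6, 8, 13, 26, 27, 31]
New median = 7
Delta = 7 - 6 = 1

Answer: 1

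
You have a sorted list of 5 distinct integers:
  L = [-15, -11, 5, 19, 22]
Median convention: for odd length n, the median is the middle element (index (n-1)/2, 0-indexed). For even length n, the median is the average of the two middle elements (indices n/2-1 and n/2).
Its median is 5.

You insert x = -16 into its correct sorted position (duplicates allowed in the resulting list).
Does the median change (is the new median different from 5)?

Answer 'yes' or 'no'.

Answer: yes

Derivation:
Old median = 5
Insert x = -16
New median = -3
Changed? yes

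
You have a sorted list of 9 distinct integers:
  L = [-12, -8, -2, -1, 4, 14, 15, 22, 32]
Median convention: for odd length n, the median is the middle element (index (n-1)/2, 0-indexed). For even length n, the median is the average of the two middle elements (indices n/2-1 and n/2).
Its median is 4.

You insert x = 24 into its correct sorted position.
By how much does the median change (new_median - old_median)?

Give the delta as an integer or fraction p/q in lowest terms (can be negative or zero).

Answer: 5

Derivation:
Old median = 4
After inserting x = 24: new sorted = [-12, -8, -2, -1, 4, 14, 15, 22, 24, 32]
New median = 9
Delta = 9 - 4 = 5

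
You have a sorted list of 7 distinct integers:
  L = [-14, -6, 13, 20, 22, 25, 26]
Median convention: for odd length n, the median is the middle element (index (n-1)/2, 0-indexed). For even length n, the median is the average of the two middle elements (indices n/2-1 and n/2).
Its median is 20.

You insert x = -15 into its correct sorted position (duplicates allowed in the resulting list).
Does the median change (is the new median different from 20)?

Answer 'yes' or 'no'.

Answer: yes

Derivation:
Old median = 20
Insert x = -15
New median = 33/2
Changed? yes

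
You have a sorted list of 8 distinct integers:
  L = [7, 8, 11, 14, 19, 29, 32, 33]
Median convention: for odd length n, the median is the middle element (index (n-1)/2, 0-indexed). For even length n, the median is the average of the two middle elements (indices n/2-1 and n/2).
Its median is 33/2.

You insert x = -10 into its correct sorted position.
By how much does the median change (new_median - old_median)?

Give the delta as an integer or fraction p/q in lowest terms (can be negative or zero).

Answer: -5/2

Derivation:
Old median = 33/2
After inserting x = -10: new sorted = [-10, 7, 8, 11, 14, 19, 29, 32, 33]
New median = 14
Delta = 14 - 33/2 = -5/2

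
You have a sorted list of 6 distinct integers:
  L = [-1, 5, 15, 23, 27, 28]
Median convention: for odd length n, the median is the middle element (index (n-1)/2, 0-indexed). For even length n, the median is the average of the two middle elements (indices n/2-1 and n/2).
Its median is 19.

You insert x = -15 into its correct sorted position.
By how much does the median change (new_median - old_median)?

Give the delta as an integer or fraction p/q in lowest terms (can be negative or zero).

Answer: -4

Derivation:
Old median = 19
After inserting x = -15: new sorted = [-15, -1, 5, 15, 23, 27, 28]
New median = 15
Delta = 15 - 19 = -4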